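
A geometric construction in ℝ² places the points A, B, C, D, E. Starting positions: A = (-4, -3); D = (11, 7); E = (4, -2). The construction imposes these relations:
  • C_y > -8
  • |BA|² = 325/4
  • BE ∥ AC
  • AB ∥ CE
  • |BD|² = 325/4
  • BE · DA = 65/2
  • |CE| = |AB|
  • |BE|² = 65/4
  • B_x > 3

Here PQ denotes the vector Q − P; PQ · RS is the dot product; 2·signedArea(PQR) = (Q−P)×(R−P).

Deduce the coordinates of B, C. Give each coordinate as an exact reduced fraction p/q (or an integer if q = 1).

B = (7/2, 2)
C = (-7/2, -7)

1. B_x = 7/2  [line 15·x + 10·y + -145/2 = 0 ∩ |BD|² = 325/4]
2. B_y = 2  [line 15·x + 10·y + -145/2 = 0 ∩ |BD|² = 325/4]
   → B = (7/2, 2)
3. C_x = -7/2  [AB ∥ CE ∩ BE ∥ AC]
4. C_y = -7  [AB ∥ CE ∩ BE ∥ AC]
   → C = (-7/2, -7)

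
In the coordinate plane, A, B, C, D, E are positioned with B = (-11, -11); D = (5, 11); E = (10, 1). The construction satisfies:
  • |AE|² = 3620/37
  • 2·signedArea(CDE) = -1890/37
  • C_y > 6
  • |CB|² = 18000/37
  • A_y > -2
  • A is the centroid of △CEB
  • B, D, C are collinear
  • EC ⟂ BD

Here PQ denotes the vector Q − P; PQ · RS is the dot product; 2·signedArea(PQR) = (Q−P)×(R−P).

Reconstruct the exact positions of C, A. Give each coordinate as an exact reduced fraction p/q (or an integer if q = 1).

A = (12/37, -39/37)
C = (73/37, 253/37)

1. C_x = 73/37  [B, D, C are collinear ∩ EC ⟂ BD]
2. C_y = 253/37  [B, D, C are collinear ∩ EC ⟂ BD]
   → C = (73/37, 253/37)
3. A_x = 12/37  [A is the centroid of △CEB]
4. A_y = -39/37  [A is the centroid of △CEB]
   → A = (12/37, -39/37)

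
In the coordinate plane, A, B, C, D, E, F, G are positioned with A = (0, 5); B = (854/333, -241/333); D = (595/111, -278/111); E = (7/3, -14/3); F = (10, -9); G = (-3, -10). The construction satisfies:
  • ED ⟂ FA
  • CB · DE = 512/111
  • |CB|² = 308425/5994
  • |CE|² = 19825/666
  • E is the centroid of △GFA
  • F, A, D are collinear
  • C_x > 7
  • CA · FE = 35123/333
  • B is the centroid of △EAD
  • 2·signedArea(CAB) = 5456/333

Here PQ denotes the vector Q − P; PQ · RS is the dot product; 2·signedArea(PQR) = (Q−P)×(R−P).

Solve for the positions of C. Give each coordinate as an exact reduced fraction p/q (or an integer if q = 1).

C = (1705/222, -1277/222)

1. C_x = 1705/222  [CA · FE = 35123/333 ∩ CB · DE = 512/111]
2. C_y = -1277/222  [CA · FE = 35123/333 ∩ CB · DE = 512/111]
   → C = (1705/222, -1277/222)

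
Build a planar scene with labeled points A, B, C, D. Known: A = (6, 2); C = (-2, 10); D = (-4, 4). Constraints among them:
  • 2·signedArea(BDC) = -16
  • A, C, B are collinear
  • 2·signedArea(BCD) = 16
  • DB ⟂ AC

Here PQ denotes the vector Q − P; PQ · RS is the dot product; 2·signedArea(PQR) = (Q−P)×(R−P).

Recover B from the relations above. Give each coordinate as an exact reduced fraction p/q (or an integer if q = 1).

B = (0, 8)

1. B_x = 0  [A, C, B are collinear ∩ DB ⟂ AC]
2. B_y = 8  [A, C, B are collinear ∩ DB ⟂ AC]
   → B = (0, 8)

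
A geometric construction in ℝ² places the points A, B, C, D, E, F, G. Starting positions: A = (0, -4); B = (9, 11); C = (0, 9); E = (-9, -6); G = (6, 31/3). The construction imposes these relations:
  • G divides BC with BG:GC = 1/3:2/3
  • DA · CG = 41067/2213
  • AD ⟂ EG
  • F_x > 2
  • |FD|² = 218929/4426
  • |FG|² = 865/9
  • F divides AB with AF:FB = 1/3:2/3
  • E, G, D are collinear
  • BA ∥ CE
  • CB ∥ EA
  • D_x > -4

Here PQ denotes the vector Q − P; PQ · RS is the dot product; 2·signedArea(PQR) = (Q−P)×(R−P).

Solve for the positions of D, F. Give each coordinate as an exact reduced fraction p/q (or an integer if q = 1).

1. D_x = -17199/4426  [E, G, D are collinear ∩ AD ⟂ EG]
2. D_y = -1909/4426  [E, G, D are collinear ∩ AD ⟂ EG]
   → D = (-17199/4426, -1909/4426)
3. F_x = 3  [F divides AB with AF:FB = 1/3:2/3]
4. F_y = 1  [F divides AB with AF:FB = 1/3:2/3]
   → F = (3, 1)

D = (-17199/4426, -1909/4426)
F = (3, 1)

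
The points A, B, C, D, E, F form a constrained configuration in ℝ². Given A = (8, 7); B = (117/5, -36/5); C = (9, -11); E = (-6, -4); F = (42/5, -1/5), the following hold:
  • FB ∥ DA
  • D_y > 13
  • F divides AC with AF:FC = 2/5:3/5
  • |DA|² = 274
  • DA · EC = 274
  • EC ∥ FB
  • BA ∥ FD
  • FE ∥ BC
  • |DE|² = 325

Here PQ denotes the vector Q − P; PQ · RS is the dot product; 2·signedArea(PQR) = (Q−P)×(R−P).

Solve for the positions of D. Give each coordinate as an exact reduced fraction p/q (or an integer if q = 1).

1. D_x = -7  [FB ∥ DA ∩ BA ∥ FD]
2. D_y = 14  [FB ∥ DA ∩ BA ∥ FD]
   → D = (-7, 14)

D = (-7, 14)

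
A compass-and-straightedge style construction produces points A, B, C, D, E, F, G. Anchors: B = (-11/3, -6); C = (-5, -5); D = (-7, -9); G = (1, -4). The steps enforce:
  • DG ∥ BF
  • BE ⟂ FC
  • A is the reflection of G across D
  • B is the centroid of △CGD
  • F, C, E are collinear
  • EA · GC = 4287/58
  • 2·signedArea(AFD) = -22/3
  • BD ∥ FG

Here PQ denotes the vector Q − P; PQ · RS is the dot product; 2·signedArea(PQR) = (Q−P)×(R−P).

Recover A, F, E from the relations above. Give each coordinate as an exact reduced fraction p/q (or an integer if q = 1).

1. A_x = -15  [A is the reflection of G across D]
2. A_y = -14  [A is the reflection of G across D]
   → A = (-15, -14)
3. F_x = 13/3  [BD ∥ FG ∩ DG ∥ BF]
4. F_y = -1  [BD ∥ FG ∩ DG ∥ BF]
   → F = (13/3, -1)
5. E_x = -737/174  [F, C, E are collinear ∩ BE ⟂ FC]
6. E_y = -271/58  [F, C, E are collinear ∩ BE ⟂ FC]
   → E = (-737/174, -271/58)

A = (-15, -14)
E = (-737/174, -271/58)
F = (13/3, -1)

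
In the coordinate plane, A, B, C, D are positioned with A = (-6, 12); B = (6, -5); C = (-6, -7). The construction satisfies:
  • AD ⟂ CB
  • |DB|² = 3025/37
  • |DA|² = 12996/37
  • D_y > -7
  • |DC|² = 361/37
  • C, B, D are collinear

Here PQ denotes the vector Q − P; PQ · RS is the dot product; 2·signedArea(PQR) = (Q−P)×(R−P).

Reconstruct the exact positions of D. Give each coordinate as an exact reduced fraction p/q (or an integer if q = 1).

D = (-108/37, -240/37)

1. D_x = -108/37  [C, B, D are collinear ∩ AD ⟂ CB]
2. D_y = -240/37  [C, B, D are collinear ∩ AD ⟂ CB]
   → D = (-108/37, -240/37)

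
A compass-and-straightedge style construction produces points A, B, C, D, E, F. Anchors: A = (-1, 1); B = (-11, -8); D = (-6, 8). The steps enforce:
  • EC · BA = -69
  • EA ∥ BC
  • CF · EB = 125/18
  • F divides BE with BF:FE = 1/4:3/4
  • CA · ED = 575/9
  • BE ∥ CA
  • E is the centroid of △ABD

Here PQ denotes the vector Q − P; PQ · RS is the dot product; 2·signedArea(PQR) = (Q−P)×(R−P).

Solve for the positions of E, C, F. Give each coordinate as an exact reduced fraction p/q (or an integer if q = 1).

C = (-6, -22/3)
E = (-6, 1/3)
F = (-39/4, -71/12)

1. E_x = -6  [E is the centroid of △ABD]
2. E_y = 1/3  [E is the centroid of △ABD]
   → E = (-6, 1/3)
3. C_x = -6  [BE ∥ CA ∩ EA ∥ BC]
4. C_y = -22/3  [BE ∥ CA ∩ EA ∥ BC]
   → C = (-6, -22/3)
5. F_x = -39/4  [F divides BE with BF:FE = 1/4:3/4]
6. F_y = -71/12  [F divides BE with BF:FE = 1/4:3/4]
   → F = (-39/4, -71/12)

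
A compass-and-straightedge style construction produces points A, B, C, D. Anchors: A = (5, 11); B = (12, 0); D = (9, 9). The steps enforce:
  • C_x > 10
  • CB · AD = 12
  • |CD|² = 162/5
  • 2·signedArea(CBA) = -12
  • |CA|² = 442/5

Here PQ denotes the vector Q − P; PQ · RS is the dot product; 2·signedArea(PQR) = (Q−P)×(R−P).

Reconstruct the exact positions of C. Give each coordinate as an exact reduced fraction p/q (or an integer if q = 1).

C = (54/5, 18/5)

1. C_x = 54/5  [2·signedArea(CBA) = -12 ∩ CB · AD = 12]
2. C_y = 18/5  [2·signedArea(CBA) = -12 ∩ CB · AD = 12]
   → C = (54/5, 18/5)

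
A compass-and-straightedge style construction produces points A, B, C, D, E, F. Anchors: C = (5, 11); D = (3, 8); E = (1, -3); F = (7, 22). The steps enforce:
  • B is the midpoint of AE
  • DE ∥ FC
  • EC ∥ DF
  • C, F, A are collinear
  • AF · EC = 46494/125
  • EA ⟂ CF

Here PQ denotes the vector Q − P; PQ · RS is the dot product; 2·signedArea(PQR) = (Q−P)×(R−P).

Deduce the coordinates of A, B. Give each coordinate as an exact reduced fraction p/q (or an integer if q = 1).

1. A_x = 301/125  [C, F, A are collinear ∩ EA ⟂ CF]
2. A_y = -407/125  [C, F, A are collinear ∩ EA ⟂ CF]
   → A = (301/125, -407/125)
3. B_x = 213/125  [B is the midpoint of AE]
4. B_y = -391/125  [B is the midpoint of AE]
   → B = (213/125, -391/125)

A = (301/125, -407/125)
B = (213/125, -391/125)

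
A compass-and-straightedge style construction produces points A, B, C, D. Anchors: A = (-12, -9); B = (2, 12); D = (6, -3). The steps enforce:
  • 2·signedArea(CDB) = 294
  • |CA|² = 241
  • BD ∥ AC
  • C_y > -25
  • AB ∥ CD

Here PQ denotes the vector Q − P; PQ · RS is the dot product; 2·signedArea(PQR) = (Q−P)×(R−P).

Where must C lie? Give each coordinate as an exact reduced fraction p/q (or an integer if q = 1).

1. C_x = -8  [AB ∥ CD ∩ BD ∥ AC]
2. C_y = -24  [AB ∥ CD ∩ BD ∥ AC]
   → C = (-8, -24)

C = (-8, -24)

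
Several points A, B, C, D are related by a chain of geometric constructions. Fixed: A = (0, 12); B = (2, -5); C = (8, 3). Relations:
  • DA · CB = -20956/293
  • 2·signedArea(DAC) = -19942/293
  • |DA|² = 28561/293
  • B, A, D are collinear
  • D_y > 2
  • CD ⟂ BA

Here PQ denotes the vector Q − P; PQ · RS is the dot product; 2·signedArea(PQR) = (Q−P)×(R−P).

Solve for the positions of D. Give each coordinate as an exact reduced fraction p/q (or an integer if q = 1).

1. D_x = 338/293  [B, A, D are collinear ∩ CD ⟂ BA]
2. D_y = 643/293  [B, A, D are collinear ∩ CD ⟂ BA]
   → D = (338/293, 643/293)

D = (338/293, 643/293)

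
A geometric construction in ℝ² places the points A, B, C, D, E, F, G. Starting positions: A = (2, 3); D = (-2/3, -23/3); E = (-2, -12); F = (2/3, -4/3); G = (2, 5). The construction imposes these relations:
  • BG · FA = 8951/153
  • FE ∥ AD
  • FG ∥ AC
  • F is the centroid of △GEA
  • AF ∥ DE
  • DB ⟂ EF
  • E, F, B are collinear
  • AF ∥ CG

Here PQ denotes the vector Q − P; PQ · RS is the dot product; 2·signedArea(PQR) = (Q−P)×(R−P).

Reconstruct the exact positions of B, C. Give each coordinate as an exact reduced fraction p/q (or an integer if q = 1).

1. B_x = -46/51  [E, F, B are collinear ∩ DB ⟂ EF]
2. B_y = -388/51  [E, F, B are collinear ∩ DB ⟂ EF]
   → B = (-46/51, -388/51)
3. C_x = 10/3  [AF ∥ CG ∩ FG ∥ AC]
4. C_y = 28/3  [AF ∥ CG ∩ FG ∥ AC]
   → C = (10/3, 28/3)

B = (-46/51, -388/51)
C = (10/3, 28/3)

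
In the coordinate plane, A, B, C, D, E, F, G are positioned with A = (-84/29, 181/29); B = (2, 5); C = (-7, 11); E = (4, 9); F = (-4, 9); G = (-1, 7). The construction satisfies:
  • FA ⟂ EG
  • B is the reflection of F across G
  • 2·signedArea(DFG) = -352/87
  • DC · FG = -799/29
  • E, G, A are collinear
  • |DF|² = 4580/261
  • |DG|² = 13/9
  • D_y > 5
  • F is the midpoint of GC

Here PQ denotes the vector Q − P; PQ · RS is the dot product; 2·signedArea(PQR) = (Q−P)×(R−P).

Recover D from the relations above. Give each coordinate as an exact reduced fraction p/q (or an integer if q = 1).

1. D_x = -110/87  [DC · FG = -799/29 ∩ 2·signedArea(DFG) = -352/87]
2. D_y = 169/29  [DC · FG = -799/29 ∩ 2·signedArea(DFG) = -352/87]
   → D = (-110/87, 169/29)

D = (-110/87, 169/29)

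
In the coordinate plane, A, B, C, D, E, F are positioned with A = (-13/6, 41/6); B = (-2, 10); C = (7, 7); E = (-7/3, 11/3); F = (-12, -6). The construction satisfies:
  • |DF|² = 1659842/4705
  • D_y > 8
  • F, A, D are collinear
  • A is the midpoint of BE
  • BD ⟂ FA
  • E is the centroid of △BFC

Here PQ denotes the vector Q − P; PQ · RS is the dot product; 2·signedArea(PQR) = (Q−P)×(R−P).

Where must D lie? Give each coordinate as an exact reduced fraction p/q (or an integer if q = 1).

1. D_x = -2711/4705  [F, A, D are collinear ∩ BD ⟂ FA]
2. D_y = 41917/4705  [F, A, D are collinear ∩ BD ⟂ FA]
   → D = (-2711/4705, 41917/4705)

D = (-2711/4705, 41917/4705)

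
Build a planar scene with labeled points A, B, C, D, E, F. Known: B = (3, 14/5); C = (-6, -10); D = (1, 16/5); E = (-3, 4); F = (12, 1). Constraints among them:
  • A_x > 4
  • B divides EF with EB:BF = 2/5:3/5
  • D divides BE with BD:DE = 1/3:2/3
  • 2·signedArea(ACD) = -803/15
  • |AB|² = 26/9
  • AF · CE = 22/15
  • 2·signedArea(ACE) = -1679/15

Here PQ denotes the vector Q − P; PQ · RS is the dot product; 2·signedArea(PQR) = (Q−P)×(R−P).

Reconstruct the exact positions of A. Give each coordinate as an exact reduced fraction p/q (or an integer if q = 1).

A = (14/3, 37/15)

1. A_x = 14/3  [2·signedArea(ACE) = -1679/15 ∩ AF · CE = 22/15]
2. A_y = 37/15  [2·signedArea(ACE) = -1679/15 ∩ AF · CE = 22/15]
   → A = (14/3, 37/15)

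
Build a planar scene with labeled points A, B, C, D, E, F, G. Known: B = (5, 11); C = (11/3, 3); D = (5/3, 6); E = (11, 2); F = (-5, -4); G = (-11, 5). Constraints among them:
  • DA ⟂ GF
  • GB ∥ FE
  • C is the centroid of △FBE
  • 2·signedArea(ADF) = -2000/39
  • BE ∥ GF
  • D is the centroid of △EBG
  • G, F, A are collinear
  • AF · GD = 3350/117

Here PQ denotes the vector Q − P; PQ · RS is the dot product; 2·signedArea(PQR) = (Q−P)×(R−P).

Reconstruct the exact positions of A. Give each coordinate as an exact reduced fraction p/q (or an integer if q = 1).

A = (-295/39, -2/13)

1. A_x = -295/39  [G, F, A are collinear ∩ DA ⟂ GF]
2. A_y = -2/13  [G, F, A are collinear ∩ DA ⟂ GF]
   → A = (-295/39, -2/13)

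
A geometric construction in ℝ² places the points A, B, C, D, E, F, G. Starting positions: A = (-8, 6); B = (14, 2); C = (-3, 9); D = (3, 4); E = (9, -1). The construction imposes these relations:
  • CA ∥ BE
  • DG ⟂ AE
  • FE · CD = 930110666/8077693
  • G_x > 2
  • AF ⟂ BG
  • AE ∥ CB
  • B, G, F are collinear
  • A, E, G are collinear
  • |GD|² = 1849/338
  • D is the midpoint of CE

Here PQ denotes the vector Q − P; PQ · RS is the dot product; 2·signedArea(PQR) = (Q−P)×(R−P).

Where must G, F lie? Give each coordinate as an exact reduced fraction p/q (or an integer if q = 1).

1. G_x = 713/338  [A, E, G are collinear ∩ DG ⟂ AE]
2. G_y = 621/338  [A, E, G are collinear ∩ DG ⟂ AE]
   → G = (713/338, 621/338)
3. F_x = -64146179/8077693  [B, G, F are collinear ∩ AF ⟂ BG]
4. F_y = 13729941/8077693  [B, G, F are collinear ∩ AF ⟂ BG]
   → F = (-64146179/8077693, 13729941/8077693)

F = (-64146179/8077693, 13729941/8077693)
G = (713/338, 621/338)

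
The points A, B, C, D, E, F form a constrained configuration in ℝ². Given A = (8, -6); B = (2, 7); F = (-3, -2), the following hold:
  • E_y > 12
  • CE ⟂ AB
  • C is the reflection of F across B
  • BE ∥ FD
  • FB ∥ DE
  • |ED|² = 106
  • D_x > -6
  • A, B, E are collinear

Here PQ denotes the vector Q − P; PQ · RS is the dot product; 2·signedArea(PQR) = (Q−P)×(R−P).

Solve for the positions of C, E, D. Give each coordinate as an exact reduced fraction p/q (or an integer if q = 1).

C = (7, 16)
D = (-1137/205, 721/205)
E = (-112/205, 2566/205)

1. C_x = 7  [C is the reflection of F across B]
2. C_y = 16  [C is the reflection of F across B]
   → C = (7, 16)
3. E_x = -112/205  [A, B, E are collinear ∩ CE ⟂ AB]
4. E_y = 2566/205  [A, B, E are collinear ∩ CE ⟂ AB]
   → E = (-112/205, 2566/205)
5. D_x = -1137/205  [FB ∥ DE ∩ BE ∥ FD]
6. D_y = 721/205  [FB ∥ DE ∩ BE ∥ FD]
   → D = (-1137/205, 721/205)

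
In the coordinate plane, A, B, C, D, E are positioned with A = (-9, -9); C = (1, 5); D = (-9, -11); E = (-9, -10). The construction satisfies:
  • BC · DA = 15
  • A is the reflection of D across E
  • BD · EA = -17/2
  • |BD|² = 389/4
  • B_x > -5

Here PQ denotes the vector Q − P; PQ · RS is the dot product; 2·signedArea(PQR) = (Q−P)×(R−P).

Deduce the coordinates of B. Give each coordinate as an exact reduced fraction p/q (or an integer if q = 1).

B = (-4, -5/2)

1. B_y = -5/2  [BC · DA = 15]
2. B_x = -4  [|BD|² = 389/4]
   → B = (-4, -5/2)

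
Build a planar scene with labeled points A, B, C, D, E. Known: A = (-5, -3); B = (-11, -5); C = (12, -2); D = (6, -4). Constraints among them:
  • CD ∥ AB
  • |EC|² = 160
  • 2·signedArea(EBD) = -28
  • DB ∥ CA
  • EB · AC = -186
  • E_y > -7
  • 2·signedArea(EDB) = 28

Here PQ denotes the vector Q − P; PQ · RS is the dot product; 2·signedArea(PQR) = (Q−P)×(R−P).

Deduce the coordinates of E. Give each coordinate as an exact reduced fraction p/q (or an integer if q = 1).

E = (0, -6)

1. E_x = 0  [2·signedArea(EBD) = -28 ∩ EB · AC = -186]
2. E_y = -6  [2·signedArea(EBD) = -28 ∩ EB · AC = -186]
   → E = (0, -6)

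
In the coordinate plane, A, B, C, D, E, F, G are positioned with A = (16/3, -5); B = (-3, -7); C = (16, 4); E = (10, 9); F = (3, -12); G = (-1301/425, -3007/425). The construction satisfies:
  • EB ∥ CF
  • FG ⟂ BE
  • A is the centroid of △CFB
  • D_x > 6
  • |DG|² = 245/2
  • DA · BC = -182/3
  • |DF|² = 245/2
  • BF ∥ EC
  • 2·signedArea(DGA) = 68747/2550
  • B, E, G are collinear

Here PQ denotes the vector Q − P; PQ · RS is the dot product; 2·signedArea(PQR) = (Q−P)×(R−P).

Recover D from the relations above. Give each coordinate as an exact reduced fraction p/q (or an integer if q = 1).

1. D_x = 13/2  [2·signedArea(DGA) = 68747/2550 ∩ DA · BC = -182/3]
2. D_y = -3/2  [2·signedArea(DGA) = 68747/2550 ∩ DA · BC = -182/3]
   → D = (13/2, -3/2)

D = (13/2, -3/2)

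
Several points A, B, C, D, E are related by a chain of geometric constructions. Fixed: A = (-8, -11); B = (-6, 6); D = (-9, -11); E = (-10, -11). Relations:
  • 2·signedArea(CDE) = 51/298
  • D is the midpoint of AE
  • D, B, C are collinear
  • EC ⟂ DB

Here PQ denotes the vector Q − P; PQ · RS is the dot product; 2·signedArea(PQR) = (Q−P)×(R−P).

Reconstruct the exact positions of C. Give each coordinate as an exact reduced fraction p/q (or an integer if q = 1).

1. C_x = -2691/298  [D, B, C are collinear ∩ EC ⟂ DB]
2. C_y = -3329/298  [D, B, C are collinear ∩ EC ⟂ DB]
   → C = (-2691/298, -3329/298)

C = (-2691/298, -3329/298)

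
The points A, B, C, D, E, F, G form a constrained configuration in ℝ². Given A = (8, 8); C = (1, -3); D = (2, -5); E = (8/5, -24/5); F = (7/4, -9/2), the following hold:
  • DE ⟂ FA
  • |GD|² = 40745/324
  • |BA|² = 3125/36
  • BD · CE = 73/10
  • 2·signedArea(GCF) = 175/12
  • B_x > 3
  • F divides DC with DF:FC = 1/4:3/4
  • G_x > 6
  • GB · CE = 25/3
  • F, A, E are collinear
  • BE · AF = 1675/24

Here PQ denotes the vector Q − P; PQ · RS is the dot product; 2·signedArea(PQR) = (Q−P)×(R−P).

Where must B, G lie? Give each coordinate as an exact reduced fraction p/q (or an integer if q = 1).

B = (23/6, -1/3)
G = (119/18, 47/9)

1. B_x = 23/6  [BE · AF = 1675/24 ∩ BD · CE = 73/10]
2. B_y = -1/3  [BE · AF = 1675/24 ∩ BD · CE = 73/10]
   → B = (23/6, -1/3)
3. G_x = 119/18  [GB · CE = 25/3 ∩ 2·signedArea(GCF) = 175/12]
4. G_y = 47/9  [GB · CE = 25/3 ∩ 2·signedArea(GCF) = 175/12]
   → G = (119/18, 47/9)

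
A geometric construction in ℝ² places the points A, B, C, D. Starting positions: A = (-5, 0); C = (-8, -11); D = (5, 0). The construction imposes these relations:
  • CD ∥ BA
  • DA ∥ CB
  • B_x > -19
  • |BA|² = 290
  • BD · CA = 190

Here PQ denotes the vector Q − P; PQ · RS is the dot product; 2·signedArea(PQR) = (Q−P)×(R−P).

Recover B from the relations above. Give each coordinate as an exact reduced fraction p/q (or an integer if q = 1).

B = (-18, -11)

1. B_x = -18  [CD ∥ BA ∩ DA ∥ CB]
2. B_y = -11  [CD ∥ BA ∩ DA ∥ CB]
   → B = (-18, -11)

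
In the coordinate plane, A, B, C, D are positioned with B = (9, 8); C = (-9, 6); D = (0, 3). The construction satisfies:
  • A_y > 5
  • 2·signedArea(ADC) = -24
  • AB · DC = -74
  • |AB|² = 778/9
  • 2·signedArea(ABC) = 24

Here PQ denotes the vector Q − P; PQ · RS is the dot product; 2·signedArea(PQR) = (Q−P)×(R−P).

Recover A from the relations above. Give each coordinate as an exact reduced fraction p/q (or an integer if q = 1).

A = (0, 17/3)

1. A_x = 0  [2·signedArea(ABC) = 24 ∩ 2·signedArea(ADC) = -24]
2. A_y = 17/3  [2·signedArea(ABC) = 24 ∩ 2·signedArea(ADC) = -24]
   → A = (0, 17/3)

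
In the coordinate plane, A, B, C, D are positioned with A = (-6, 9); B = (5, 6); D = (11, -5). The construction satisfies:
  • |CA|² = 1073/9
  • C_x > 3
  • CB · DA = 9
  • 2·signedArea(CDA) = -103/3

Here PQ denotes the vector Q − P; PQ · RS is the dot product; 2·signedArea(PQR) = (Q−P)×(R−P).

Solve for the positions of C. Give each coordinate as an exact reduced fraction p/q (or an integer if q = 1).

C = (10/3, 10/3)

1. C_x = 10/3  [CB · DA = 9 ∩ 2·signedArea(CDA) = -103/3]
2. C_y = 10/3  [CB · DA = 9 ∩ 2·signedArea(CDA) = -103/3]
   → C = (10/3, 10/3)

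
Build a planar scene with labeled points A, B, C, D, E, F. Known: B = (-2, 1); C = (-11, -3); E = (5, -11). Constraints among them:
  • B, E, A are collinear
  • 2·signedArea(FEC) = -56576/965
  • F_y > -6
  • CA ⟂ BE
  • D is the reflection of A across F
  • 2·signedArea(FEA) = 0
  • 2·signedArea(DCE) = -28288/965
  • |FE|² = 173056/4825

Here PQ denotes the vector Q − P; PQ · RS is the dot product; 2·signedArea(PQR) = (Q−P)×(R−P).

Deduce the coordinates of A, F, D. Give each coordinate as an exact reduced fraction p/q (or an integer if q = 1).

1. A_x = -491/193  [B, E, A are collinear ∩ CA ⟂ BE]
2. A_y = 373/193  [B, E, A are collinear ∩ CA ⟂ BE]
   → A = (-491/193, 373/193)
3. F_x = 1913/965  [2·signedArea(FEA) = 0 ∩ 2·signedArea(FEC) = -56576/965]
4. F_y = -5623/965  [2·signedArea(FEA) = 0 ∩ 2·signedArea(FEC) = -56576/965]
   → F = (1913/965, -5623/965)
5. D_x = 6281/965  [D is the reflection of A across F]
6. D_y = -13111/965  [D is the reflection of A across F]
   → D = (6281/965, -13111/965)

A = (-491/193, 373/193)
D = (6281/965, -13111/965)
F = (1913/965, -5623/965)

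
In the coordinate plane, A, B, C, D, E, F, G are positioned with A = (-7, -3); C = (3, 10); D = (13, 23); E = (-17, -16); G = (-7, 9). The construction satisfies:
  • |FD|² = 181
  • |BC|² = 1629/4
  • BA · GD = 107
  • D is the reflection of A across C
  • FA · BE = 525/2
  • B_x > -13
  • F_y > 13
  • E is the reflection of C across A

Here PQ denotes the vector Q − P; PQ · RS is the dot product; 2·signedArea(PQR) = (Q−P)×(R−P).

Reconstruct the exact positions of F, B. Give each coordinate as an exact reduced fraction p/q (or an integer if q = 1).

B = (-12, -7/2)
F = (3, 14)

1. B_x = -12  [line -20·x + -14·y + -289 = 0 ∩ |BC|² = 1629/4]
2. B_y = -7/2  [line -20·x + -14·y + -289 = 0 ∩ |BC|² = 1629/4]
   → B = (-12, -7/2)
3. F_x = 3  [line 5·x + 25/2·y + -190 = 0 ∩ |FD|² = 181]
4. F_y = 14  [line 5·x + 25/2·y + -190 = 0 ∩ |FD|² = 181]
   → F = (3, 14)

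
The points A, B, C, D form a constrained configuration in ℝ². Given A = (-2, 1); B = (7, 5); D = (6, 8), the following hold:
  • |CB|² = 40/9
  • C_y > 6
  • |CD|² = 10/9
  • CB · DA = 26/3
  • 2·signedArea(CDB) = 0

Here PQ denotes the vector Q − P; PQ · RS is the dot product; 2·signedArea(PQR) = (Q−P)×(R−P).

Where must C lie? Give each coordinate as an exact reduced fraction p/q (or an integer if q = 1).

1. C_x = 19/3  [2·signedArea(CDB) = 0 ∩ CB · DA = 26/3]
2. C_y = 7  [2·signedArea(CDB) = 0 ∩ CB · DA = 26/3]
   → C = (19/3, 7)

C = (19/3, 7)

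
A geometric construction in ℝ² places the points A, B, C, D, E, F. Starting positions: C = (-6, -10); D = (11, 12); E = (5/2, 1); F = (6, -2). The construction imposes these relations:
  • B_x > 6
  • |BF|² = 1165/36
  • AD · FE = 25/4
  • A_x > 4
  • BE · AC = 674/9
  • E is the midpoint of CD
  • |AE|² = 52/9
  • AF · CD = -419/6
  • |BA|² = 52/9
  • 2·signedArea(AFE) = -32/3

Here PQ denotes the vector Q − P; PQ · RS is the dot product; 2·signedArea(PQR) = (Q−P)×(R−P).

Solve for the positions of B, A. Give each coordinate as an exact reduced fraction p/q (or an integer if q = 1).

A = (9/2, 7/3)
B = (13/2, 11/3)

1. A_x = 9/2  [2·signedArea(AFE) = -32/3 ∩ AF · CD = -419/6]
2. A_y = 7/3  [2·signedArea(AFE) = -32/3 ∩ AF · CD = -419/6]
   → A = (9/2, 7/3)
3. B_x = 13/2  [line 21/2·x + 37/3·y + -4085/36 = 0 ∩ |BA|² = 52/9]
4. B_y = 11/3  [line 21/2·x + 37/3·y + -4085/36 = 0 ∩ |BA|² = 52/9]
   → B = (13/2, 11/3)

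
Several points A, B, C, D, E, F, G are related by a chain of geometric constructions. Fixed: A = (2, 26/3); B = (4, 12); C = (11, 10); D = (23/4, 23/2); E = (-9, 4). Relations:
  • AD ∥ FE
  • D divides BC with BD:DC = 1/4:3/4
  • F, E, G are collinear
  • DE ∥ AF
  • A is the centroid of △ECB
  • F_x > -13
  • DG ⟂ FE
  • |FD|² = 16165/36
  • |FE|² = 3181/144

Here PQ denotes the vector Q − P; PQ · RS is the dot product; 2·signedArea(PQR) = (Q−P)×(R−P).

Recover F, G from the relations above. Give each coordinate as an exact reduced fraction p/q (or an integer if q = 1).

F = (-51/4, 7/6)
G = (50859/12724, 87923/6362)

1. F_x = -51/4  [AD ∥ FE ∩ DE ∥ AF]
2. F_y = 7/6  [AD ∥ FE ∩ DE ∥ AF]
   → F = (-51/4, 7/6)
3. G_x = 50859/12724  [F, E, G are collinear ∩ DG ⟂ FE]
4. G_y = 87923/6362  [F, E, G are collinear ∩ DG ⟂ FE]
   → G = (50859/12724, 87923/6362)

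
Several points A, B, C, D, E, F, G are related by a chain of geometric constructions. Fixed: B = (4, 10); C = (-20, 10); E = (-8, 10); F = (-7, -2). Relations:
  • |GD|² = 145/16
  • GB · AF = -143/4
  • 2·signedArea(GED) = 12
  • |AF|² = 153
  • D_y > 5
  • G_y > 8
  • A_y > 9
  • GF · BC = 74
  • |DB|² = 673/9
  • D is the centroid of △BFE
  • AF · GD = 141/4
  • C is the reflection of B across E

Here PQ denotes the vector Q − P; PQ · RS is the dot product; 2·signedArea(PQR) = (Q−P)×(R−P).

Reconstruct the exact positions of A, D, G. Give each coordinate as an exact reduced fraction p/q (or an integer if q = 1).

1. D_x = -11/3  [D is the centroid of △BFE]
2. D_y = 6  [D is the centroid of △BFE]
   → D = (-11/3, 6)
3. G_x = -47/12  [2·signedArea(GED) = 12 ∩ GF · BC = 74]
4. G_y = 9  [2·signedArea(GED) = 12 ∩ GF · BC = 74]
   → G = (-47/12, 9)
5. A_x = -4  [AF · GD = 141/4 ∩ GB · AF = -143/4]
6. A_y = 10  [AF · GD = 141/4 ∩ GB · AF = -143/4]
   → A = (-4, 10)

A = (-4, 10)
D = (-11/3, 6)
G = (-47/12, 9)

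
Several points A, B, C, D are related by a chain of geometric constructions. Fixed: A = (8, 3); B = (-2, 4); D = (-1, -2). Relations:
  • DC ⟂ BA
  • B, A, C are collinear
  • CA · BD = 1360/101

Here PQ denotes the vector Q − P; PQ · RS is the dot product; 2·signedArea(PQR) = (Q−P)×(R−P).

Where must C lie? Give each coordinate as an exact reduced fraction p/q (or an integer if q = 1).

C = (-42/101, 388/101)

1. C_x = -42/101  [B, A, C are collinear ∩ DC ⟂ BA]
2. C_y = 388/101  [B, A, C are collinear ∩ DC ⟂ BA]
   → C = (-42/101, 388/101)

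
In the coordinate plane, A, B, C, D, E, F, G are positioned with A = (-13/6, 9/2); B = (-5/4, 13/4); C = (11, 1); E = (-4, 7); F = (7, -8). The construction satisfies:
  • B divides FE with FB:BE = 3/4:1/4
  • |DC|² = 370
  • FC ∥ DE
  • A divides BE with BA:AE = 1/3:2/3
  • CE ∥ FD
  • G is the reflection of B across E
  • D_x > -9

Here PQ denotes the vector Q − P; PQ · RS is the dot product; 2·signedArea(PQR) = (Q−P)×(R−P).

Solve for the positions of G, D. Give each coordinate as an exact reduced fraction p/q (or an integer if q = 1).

D = (-8, -2)
G = (-27/4, 43/4)

1. G_x = -27/4  [G is the reflection of B across E]
2. G_y = 43/4  [G is the reflection of B across E]
   → G = (-27/4, 43/4)
3. D_x = -8  [FC ∥ DE ∩ CE ∥ FD]
4. D_y = -2  [FC ∥ DE ∩ CE ∥ FD]
   → D = (-8, -2)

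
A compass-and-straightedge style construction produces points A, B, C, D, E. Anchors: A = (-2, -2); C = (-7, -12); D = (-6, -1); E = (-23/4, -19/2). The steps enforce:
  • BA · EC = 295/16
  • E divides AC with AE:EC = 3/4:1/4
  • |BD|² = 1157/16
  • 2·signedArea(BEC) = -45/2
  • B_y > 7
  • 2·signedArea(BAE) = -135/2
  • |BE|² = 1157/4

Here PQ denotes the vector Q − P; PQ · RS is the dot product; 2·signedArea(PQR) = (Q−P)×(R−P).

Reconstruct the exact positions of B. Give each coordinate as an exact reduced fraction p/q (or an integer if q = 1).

B = (-25/4, 15/2)

1. B_x = -25/4  [2·signedArea(BAE) = -135/2 ∩ BA · EC = 295/16]
2. B_y = 15/2  [2·signedArea(BAE) = -135/2 ∩ BA · EC = 295/16]
   → B = (-25/4, 15/2)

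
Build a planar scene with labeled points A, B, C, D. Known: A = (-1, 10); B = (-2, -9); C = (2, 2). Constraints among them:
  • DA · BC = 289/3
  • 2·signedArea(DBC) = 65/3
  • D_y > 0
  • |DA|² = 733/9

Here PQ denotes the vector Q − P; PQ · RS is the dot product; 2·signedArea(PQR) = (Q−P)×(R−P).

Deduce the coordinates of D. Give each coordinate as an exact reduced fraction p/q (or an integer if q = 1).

D = (-1/3, 1)

1. D_x = -1/3  [2·signedArea(DBC) = 65/3 ∩ DA · BC = 289/3]
2. D_y = 1  [2·signedArea(DBC) = 65/3 ∩ DA · BC = 289/3]
   → D = (-1/3, 1)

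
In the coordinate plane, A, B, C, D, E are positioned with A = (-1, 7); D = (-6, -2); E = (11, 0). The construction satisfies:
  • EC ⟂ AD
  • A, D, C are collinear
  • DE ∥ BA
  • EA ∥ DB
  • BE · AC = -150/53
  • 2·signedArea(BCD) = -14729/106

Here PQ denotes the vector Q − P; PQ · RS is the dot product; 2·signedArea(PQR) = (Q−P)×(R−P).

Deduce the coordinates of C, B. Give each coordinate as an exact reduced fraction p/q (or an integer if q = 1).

B = (-18, 5)
C = (-121/106, 715/106)

1. C_x = -121/106  [A, D, C are collinear ∩ EC ⟂ AD]
2. C_y = 715/106  [A, D, C are collinear ∩ EC ⟂ AD]
   → C = (-121/106, 715/106)
3. B_x = -18  [DE ∥ BA ∩ EA ∥ DB]
4. B_y = 5  [DE ∥ BA ∩ EA ∥ DB]
   → B = (-18, 5)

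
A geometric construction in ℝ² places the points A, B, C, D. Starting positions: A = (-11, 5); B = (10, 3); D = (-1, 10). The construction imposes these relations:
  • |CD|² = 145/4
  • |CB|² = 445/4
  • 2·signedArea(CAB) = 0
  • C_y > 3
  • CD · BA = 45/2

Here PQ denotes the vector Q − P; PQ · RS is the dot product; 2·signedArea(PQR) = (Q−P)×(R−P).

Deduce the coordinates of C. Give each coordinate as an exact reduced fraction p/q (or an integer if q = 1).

1. C_x = -1/2  [2·signedArea(CAB) = 0 ∩ CD · BA = 45/2]
2. C_y = 4  [2·signedArea(CAB) = 0 ∩ CD · BA = 45/2]
   → C = (-1/2, 4)

C = (-1/2, 4)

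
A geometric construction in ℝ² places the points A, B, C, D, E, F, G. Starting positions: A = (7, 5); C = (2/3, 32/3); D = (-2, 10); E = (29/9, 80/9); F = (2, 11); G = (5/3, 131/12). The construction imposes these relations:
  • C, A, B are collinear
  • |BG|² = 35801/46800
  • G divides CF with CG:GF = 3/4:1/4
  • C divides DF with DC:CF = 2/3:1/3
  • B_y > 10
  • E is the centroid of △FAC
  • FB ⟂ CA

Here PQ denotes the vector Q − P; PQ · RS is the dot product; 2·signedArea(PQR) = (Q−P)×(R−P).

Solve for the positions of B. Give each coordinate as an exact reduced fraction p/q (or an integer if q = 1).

B = (807/650, 6599/650)

1. B_x = 807/650  [C, A, B are collinear ∩ FB ⟂ CA]
2. B_y = 6599/650  [C, A, B are collinear ∩ FB ⟂ CA]
   → B = (807/650, 6599/650)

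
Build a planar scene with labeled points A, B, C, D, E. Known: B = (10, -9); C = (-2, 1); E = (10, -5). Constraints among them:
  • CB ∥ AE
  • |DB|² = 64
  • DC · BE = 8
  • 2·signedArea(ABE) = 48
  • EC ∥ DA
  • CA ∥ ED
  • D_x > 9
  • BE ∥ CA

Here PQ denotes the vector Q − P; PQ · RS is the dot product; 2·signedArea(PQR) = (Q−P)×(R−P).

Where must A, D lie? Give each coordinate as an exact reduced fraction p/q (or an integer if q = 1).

A = (-2, 5)
D = (10, -1)

1. A_x = -2  [CB ∥ AE ∩ BE ∥ CA]
2. A_y = 5  [CB ∥ AE ∩ BE ∥ CA]
   → A = (-2, 5)
3. D_x = 10  [EC ∥ DA ∩ CA ∥ ED]
4. D_y = -1  [EC ∥ DA ∩ CA ∥ ED]
   → D = (10, -1)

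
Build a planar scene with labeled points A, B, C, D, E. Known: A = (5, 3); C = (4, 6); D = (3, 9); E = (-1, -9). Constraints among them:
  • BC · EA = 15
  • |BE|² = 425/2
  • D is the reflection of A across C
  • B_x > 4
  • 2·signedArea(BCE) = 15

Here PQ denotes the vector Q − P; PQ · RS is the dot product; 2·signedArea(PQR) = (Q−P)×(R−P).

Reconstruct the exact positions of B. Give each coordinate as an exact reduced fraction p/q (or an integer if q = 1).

B = (9/2, 9/2)

1. B_x = 9/2  [2·signedArea(BCE) = 15 ∩ BC · EA = 15]
2. B_y = 9/2  [2·signedArea(BCE) = 15 ∩ BC · EA = 15]
   → B = (9/2, 9/2)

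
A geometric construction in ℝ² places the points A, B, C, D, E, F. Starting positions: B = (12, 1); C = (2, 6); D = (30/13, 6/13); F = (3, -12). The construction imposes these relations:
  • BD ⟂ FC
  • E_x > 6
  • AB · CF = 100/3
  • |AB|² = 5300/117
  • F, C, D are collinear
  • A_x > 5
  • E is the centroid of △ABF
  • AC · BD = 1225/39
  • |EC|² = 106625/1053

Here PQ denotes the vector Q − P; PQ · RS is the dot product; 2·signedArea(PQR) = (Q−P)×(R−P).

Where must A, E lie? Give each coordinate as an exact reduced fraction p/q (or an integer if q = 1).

A = (212/39, 97/39)
E = (797/117, -332/117)

1. A_x = 212/39  [AB · CF = 100/3 ∩ AC · BD = 1225/39]
2. A_y = 97/39  [AB · CF = 100/3 ∩ AC · BD = 1225/39]
   → A = (212/39, 97/39)
3. E_x = 797/117  [E is the centroid of △ABF]
4. E_y = -332/117  [E is the centroid of △ABF]
   → E = (797/117, -332/117)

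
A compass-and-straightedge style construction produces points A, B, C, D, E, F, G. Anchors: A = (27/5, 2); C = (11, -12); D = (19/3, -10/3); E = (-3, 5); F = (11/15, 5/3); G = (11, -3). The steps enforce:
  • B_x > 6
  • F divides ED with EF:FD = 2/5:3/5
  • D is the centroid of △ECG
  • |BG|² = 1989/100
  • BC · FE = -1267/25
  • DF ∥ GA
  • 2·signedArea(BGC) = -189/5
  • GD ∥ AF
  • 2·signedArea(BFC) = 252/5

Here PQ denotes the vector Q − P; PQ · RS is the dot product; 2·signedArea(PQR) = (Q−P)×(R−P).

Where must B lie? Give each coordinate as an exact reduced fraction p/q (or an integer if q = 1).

1. B_x = 34/5  [2·signedArea(BFC) = 252/5 ∩ 2·signedArea(BGC) = -189/5]
2. B_y = -3/2  [2·signedArea(BFC) = 252/5 ∩ 2·signedArea(BGC) = -189/5]
   → B = (34/5, -3/2)

B = (34/5, -3/2)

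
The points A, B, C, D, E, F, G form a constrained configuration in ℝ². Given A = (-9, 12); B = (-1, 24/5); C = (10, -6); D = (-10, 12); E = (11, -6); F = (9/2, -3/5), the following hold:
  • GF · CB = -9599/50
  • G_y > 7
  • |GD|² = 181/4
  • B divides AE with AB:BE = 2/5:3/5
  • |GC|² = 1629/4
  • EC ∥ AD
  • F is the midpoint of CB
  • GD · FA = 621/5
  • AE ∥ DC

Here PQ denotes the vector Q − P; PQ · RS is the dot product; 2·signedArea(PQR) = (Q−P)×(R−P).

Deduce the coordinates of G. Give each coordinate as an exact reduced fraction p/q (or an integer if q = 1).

G = (-5, 15/2)

1. G_x = -5  [GD · FA = 621/5 ∩ GF · CB = -9599/50]
2. G_y = 15/2  [GD · FA = 621/5 ∩ GF · CB = -9599/50]
   → G = (-5, 15/2)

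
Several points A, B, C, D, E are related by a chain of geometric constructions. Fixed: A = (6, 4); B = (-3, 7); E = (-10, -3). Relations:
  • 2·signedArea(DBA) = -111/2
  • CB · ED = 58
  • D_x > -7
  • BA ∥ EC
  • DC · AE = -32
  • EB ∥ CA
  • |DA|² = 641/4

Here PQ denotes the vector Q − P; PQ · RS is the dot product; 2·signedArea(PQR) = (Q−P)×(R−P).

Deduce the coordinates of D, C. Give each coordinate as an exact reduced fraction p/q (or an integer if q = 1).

1. C_x = -1  [EB ∥ CA ∩ BA ∥ EC]
2. C_y = -6  [EB ∥ CA ∩ BA ∥ EC]
   → C = (-1, -6)
3. D_x = -13/2  [DC · AE = -32 ∩ 2·signedArea(DBA) = -111/2]
4. D_y = 2  [DC · AE = -32 ∩ 2·signedArea(DBA) = -111/2]
   → D = (-13/2, 2)

C = (-1, -6)
D = (-13/2, 2)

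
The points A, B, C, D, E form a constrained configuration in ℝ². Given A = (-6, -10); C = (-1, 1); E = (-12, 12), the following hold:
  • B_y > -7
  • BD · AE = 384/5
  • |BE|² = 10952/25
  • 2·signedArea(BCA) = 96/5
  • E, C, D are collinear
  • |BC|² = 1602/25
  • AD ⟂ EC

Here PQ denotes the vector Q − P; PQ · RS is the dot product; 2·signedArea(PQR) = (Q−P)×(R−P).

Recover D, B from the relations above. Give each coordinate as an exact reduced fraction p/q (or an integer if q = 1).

B = (-14/5, -34/5)
D = (2, -2)

1. D_x = 2  [E, C, D are collinear ∩ AD ⟂ EC]
2. D_y = -2  [E, C, D are collinear ∩ AD ⟂ EC]
   → D = (2, -2)
3. B_x = -14/5  [2·signedArea(BCA) = 96/5 ∩ BD · AE = 384/5]
4. B_y = -34/5  [2·signedArea(BCA) = 96/5 ∩ BD · AE = 384/5]
   → B = (-14/5, -34/5)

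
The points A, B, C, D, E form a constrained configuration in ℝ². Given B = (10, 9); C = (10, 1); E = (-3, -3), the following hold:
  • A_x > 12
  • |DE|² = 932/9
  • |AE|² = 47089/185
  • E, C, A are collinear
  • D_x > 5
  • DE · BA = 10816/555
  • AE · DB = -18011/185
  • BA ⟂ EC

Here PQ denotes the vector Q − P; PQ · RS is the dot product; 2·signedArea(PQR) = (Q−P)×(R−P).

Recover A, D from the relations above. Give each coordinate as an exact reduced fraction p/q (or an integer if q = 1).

A = (2266/185, 313/185)
D = (17/3, 7/3)

1. A_x = 2266/185  [E, C, A are collinear ∩ BA ⟂ EC]
2. A_y = 313/185  [E, C, A are collinear ∩ BA ⟂ EC]
   → A = (2266/185, 313/185)
3. D_x = 17/3  [DE · BA = 10816/555 ∩ AE · DB = -18011/185]
4. D_y = 7/3  [DE · BA = 10816/555 ∩ AE · DB = -18011/185]
   → D = (17/3, 7/3)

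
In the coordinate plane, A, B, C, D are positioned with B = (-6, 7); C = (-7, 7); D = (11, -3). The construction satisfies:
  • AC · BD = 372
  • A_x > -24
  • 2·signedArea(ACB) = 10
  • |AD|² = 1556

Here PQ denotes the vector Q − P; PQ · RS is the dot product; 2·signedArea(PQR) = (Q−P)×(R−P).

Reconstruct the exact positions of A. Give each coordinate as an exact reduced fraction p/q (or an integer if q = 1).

A = (-23, 17)

1. A_x = -23  [2·signedArea(ACB) = 10 ∩ AC · BD = 372]
2. A_y = 17  [2·signedArea(ACB) = 10 ∩ AC · BD = 372]
   → A = (-23, 17)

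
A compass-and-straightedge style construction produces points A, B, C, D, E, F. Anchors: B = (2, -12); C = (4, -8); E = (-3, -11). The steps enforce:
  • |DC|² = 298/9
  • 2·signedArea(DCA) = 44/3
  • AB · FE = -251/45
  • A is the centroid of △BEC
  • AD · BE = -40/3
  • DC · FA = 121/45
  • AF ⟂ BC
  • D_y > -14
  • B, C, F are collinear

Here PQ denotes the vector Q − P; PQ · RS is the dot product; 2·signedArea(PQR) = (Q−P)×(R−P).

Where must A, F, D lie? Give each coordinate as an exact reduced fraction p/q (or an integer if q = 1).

1. A_x = 1  [A is the centroid of △BEC]
2. A_y = -31/3  [A is the centroid of △BEC]
   → A = (1, -31/3)
3. F_x = 37/15  [B, C, F are collinear ∩ AF ⟂ BC]
4. F_y = -166/15  [B, C, F are collinear ∩ AF ⟂ BC]
   → F = (37/15, -166/15)
5. D_x = 3  [2·signedArea(DCA) = 44/3 ∩ DC · FA = 121/45]
6. D_y = -41/3  [2·signedArea(DCA) = 44/3 ∩ DC · FA = 121/45]
   → D = (3, -41/3)

A = (1, -31/3)
D = (3, -41/3)
F = (37/15, -166/15)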